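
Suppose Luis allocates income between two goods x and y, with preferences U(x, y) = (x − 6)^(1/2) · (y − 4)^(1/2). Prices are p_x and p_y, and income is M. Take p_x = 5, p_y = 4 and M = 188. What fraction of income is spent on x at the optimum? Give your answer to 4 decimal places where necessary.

share on x = 0.5372

MRS = (y−4)/(x−6). Tangency with p_x/p_y gives y−4 = (p_x/p_y)·(x−6).
After buying the subsistence bundle (6, 4), a share 0.5 of the remaining income goes to x: x* = 6 + 0.5·(M − 6p_x − 4p_y)/p_x.
Discretionary income = 188 − 6·5 − 4·4 = 142; x* = 6 + 0.5·142/5 = 20.2; y* = 4 + 0.5·142/4 = 21.75.
Expenditure on x: 5·20.2 = 101; share = 0.5372.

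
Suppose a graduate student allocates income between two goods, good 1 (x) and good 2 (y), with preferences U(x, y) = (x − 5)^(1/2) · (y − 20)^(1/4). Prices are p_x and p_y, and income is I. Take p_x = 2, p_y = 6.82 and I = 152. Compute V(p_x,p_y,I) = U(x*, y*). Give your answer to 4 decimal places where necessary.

V = 0.9882

Discretionary income = 152 − 5·2 − 20·6.82 = 5.6; x* = 5 + 2/3·5.6/2 = 6.8667; y* = 20 + 1/3·5.6/6.82 = 20.2737.
Utility at the optimum: U(6.8667, 20.2737) = 0.9882.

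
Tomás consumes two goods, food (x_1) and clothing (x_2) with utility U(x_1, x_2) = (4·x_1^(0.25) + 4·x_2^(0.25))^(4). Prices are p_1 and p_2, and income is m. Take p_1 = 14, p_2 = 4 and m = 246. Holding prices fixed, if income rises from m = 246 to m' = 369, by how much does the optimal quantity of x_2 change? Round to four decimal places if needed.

Δx_2* = 18.5394

Substitute x_2 = (x_2/x_1)·x_1 into the budget: x_1* = m/(p_1 + p_2·(x_2/x_1)).
Numerically x_2/x_1 = 5.314031, so x_1* = 246/(14 + 4·5.314031) = 6.9775 and x_2* = 5.314031·6.9775 = 37.0787.
At m' = 369: x_2* = 55.6181. Change: 55.6181 − 37.0787 = 18.5394.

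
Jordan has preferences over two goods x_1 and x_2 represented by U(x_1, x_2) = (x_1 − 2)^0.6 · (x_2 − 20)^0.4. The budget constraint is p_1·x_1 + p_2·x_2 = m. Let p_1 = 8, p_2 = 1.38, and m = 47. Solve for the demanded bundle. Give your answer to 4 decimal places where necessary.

x_1* = 2.255, x_2* = 20.9855

This is Cobb-Douglas in (x_1−2, x_2−20): tangency gives 0.6·p_2·(x_2−20) = 0.4·p_1·(x_1−2).
After buying the subsistence bundle (2, 20), a share 0.6 of the remaining income goes to x_1: x_1* = 2 + 0.6·(m − 2p_1 − 20p_2)/p_1.
Discretionary income = 47 − 2·8 − 20·1.38 = 3.4; x_1* = 2 + 0.6·3.4/8 = 2.255; x_2* = 20 + 0.4·3.4/1.38 = 20.9855.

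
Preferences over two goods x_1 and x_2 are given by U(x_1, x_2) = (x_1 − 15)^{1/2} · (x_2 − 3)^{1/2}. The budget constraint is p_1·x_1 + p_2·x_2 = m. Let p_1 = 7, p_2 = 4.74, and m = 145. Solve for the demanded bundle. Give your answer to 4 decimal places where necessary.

x_1* = 16.8414, x_2* = 5.7194

This is Cobb-Douglas in (x_1−15, x_2−3): tangency gives 0.5·p_2·(x_2−3) = 0.5·p_1·(x_1−15).
Substituting into the budget: x_1* = 15 + 0.5·(m − 15·p_1 − 3·p_2)/p_1, and x_2* = 3 + 0.5·(…)/p_2.
Discretionary income = 145 − 15·7 − 3·4.74 = 25.78; x_1* = 15 + 0.5·25.78/7 = 16.8414; x_2* = 3 + 0.5·25.78/4.74 = 5.7194.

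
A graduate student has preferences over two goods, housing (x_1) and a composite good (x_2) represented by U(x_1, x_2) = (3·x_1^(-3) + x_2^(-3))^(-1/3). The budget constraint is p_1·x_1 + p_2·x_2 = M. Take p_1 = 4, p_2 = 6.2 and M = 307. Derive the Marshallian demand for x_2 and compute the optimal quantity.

x_2* = 25.4268

MRS = MU_x_1/MU_x_2 = 3·(x_2/x_1)^(4). Set equal to p_1/p_2.
Solve for the ratio: x_2/x_1 = [(1/3)·p_1/p_2]^(0.25).
Substitute x_2 = (x_2/x_1)·x_1 into the budget: x_1* = M/(p_1 + p_2·(x_2/x_1)).
Numerically x_2/x_1 = 0.680984, so x_1* = 307/(4 + 6.2·0.680984) = 37.3384 and x_2* = 0.680984·37.3384 = 25.4268.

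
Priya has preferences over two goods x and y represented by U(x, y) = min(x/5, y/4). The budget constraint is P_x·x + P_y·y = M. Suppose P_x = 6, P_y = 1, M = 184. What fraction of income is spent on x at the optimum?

With perfect complements, no substitution: consume in ratio x:y = 5:4.
Budget: P_x·x + P_y·(4/5)·x = M, so (5·P_x + 4·P_y)·x = 5·M.
Demand: x*(P_x,P_y,M) = 5·M/(5·P_x + 4·P_y), y* = 4·M/(5·P_x + 4·P_y).
Here 5·6 + 4·1 = 34, giving x* = 27.0588 and y* = 21.6471.
Expenditure on x: 6·27.0588 = 162.3529; share = 0.8824.

share on x = 0.8824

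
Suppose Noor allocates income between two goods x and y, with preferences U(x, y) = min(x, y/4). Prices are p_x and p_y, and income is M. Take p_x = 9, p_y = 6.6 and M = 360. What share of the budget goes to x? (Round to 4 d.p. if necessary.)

Demand: x*(p_x,p_y,M) = M/(p_x + 4·p_y), y* = 4·M/(p_x + 4·p_y).
Here 9 + 4·6.6 = 35.4, giving x* = 10.1695 and y* = 40.678.
Expenditure on x: 9·10.1695 = 91.5254; share = 0.2542.

share on x = 0.2542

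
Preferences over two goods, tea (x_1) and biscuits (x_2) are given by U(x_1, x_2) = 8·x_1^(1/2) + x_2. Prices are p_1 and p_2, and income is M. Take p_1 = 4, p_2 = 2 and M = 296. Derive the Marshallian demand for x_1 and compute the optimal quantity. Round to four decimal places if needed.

Utility is quasi-linear in x_2; the FOC for x_1 is 4/√x_1 = p_1/p_2.
Solve: √x_1 = 4·p_2/p_1, so x_1*(p_1,p_2) = (4·p_2/p_1)², and x_2* = (M − p_1·x_1*)/p_2.
Plugging in: x_1* = (4·2/4)² = 4.

x_1* = 4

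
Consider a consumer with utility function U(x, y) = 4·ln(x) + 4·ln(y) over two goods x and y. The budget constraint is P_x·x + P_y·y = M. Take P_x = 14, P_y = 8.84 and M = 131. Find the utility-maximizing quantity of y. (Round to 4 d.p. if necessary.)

y* = 7.4095

MU_x/MU_y = (4·y)/(4·x); tangency sets this equal to P_x/P_y.
So 4·P_y·y = 4·P_x·x; combined with the budget, a share 0.5 of income goes to x.
Demand: x*(P_x,P_y,M) = 0.5·M/P_x and y* = 0.5·M/P_y.
At P_x=14, P_y=8.84, M=131: y* = 0.5·131/8.84 = 7.4095.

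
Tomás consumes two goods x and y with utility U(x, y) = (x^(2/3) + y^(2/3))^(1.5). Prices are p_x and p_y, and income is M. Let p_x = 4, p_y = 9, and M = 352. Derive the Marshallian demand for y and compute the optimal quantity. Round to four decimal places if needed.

y* = 6.4513

Numerically y/x = 0.087791, so x* = 352/(4 + 9·0.087791) = 73.4845 and y* = 0.087791·73.4845 = 6.4513.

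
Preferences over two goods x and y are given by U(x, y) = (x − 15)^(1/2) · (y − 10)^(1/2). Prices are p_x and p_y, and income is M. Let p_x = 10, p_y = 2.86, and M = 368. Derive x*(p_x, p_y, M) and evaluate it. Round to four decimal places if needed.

Discretionary income = 368 − 15·10 − 10·2.86 = 189.4; x* = 15 + 0.5·189.4/10 = 24.47.

x* = 24.47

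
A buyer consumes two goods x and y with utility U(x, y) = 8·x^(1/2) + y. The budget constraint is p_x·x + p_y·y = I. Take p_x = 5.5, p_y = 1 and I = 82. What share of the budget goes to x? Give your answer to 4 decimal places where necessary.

Set MRS = p_x/p_y: 4·x^(−1/2) = p_x/p_y.
Thus x* = (4·p_y/p_x)² — independent of I — with the rest of income spent on y.
Plugging in: x* = (4·1/5.5)² = 0.5289, y* = 79.0909.
Expenditure on x: 5.5·0.5289 = 2.9091; share = 0.0355.

share on x = 0.0355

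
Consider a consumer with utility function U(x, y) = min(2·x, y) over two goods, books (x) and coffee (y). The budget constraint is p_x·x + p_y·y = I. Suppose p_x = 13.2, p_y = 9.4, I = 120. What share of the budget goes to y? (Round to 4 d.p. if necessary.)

With perfect complements, no substitution: consume in ratio x:y = 1:2.
Budget: p_x·x + p_y·2·x = I, so (p_x + 2·p_y)·x = I.
Demand: x*(p_x,p_y,I) = I/(p_x + 2·p_y), y* = 2·I/(p_x + 2·p_y).
Here 13.2 + 2·9.4 = 32, giving x* = 3.75 and y* = 7.5.
Expenditure on y: 9.4·7.5 = 70.5; share = 0.5875.

share on y = 0.5875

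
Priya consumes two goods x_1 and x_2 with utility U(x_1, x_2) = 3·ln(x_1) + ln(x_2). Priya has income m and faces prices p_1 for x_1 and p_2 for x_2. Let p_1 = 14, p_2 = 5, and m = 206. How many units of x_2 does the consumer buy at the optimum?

MU_x_1/MU_x_2 = (3·x_2)/(x_1); tangency sets this equal to p_1/p_2.
Rearranging, p_2·x_2 = (1/3)·p_1·x_1. Substituting into the budget gives p_1·x_1·(1 + (1/3)) = m.
Demand: x_1*(p_1,p_2,m) = 0.75·m/p_1 and x_2* = 0.25·m/p_2.
At p_1=14, p_2=5, m=206: x_2* = 0.25·206/5 = 10.3.

x_2* = 10.3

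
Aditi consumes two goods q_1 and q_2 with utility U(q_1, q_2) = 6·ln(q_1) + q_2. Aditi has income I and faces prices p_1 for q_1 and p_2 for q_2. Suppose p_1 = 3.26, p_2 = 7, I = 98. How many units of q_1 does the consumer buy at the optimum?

MU_q_1 = 6/q_1, MU_q_2 = 1. Tangency: 6/q_1 = p_1/p_2.
So q_1*(p_1,p_2) = 6·p_2/p_1, independent of income; and q_2* = (I − 6·p_2)/p_2.
At the given prices: q_1* = 6·7/3.26 = 12.8834.

q_1* = 12.8834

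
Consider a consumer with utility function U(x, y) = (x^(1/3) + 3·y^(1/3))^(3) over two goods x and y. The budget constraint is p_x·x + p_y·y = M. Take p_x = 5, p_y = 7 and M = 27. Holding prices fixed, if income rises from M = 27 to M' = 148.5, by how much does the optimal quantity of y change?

Δy* = 14.1378

MRS = MU_x/MU_y = (1/3)·(y/x)^(2/3). Set equal to p_x/p_y.
Hence y/x = (3·p_x/p_y)^(1/(2/3)), i.e. raised to the 1.5 power.
Substitute y = (y/x)·x into the budget: x* = M/(p_x + p_y·(y/x)).
Numerically y/x = 3.136822, so x* = 27/(5 + 7·3.136822) = 1.0016 and y* = 3.136822·1.0016 = 3.1417.
At M' = 148.5: y* = 17.2796. Change: 17.2796 − 3.1417 = 14.1378.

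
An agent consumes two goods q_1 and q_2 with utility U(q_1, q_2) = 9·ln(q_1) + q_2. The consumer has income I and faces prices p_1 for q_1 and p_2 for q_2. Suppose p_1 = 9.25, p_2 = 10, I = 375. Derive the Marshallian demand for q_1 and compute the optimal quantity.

q_1* = 9.7297

MU_q_1 = 9/q_1, MU_q_2 = 1. Tangency: 9/q_1 = p_1/p_2.
So q_1*(p_1,p_2) = 9·p_2/p_1, independent of income; and q_2* = (I − 9·p_2)/p_2.
At the given prices: q_1* = 9·10/9.25 = 9.7297.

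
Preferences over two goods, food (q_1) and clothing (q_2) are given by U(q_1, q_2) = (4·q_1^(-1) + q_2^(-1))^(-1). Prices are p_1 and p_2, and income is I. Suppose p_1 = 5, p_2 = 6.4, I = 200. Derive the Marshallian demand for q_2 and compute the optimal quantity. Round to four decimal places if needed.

q_2* = 11.2907

MU_q_1 ∝ 4·q_1^(-2), MU_q_2 ∝ q_2^(-2), so MRS = 4·(q_2/q_1)^(2) = p_1/p_2.
Hence q_2/q_1 = ((1/4)·p_1/p_2)^(1/(2)), i.e. raised to the 0.5 power.
With the ratio pinned down, the budget gives q_1* = I/(p_1 + p_2·(q_2/q_1)) and q_2* = (q_2/q_1)·q_1*.
Numerically q_2/q_1 = 0.441942, so q_1* = 200/(5 + 6.4·0.441942) = 25.5479 and q_2* = 0.441942·25.5479 = 11.2907.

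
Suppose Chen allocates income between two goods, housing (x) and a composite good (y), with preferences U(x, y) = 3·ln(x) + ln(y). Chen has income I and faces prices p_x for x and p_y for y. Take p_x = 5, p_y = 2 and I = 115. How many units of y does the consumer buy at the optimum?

MU_x/MU_y = (3·y)/(x); tangency sets this equal to p_x/p_y.
Rearranging, p_y·y = (1/3)·p_x·x. Substituting into the budget gives p_x·x·(1 + (1/3)) = I.
Demand: x*(p_x,p_y,I) = 0.75·I/p_x and y* = 0.25·I/p_y.
At p_x=5, p_y=2, I=115: y* = 0.25·115/2 = 14.375.

y* = 14.375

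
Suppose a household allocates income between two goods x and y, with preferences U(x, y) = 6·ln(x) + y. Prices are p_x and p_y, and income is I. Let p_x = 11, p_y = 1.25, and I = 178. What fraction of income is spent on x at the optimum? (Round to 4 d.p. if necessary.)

share on x = 0.0421

At the given prices: x* = 6·1.25/11 = 0.6818, and y* = 136.4.
Expenditure on x: 11·0.6818 = 7.5; share = 0.0421.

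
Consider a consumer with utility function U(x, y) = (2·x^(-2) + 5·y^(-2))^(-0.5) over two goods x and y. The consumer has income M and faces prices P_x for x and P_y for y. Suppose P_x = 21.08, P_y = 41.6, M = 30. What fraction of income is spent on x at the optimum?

Numerically y/x = 1.082029, so x* = 30/(21.08 + 41.6·1.082029) = 0.4539 and y* = 1.082029·0.4539 = 0.4911.
Expenditure on x: 21.08·0.4539 = 9.5684; share = 0.3189.

share on x = 0.3189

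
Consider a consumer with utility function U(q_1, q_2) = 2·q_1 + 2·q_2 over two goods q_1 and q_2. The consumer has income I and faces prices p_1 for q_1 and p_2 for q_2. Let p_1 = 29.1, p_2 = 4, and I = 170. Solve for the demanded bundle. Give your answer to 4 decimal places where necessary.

q_1* = 0, q_2* = 42.5

Perfect substitutes: compare marginal utility per dollar. 2/p_1 vs 2/p_2 → 0.0687 vs 0.5.
q_2 gives more utility per dollar, so spend all income on q_2: q_2* = I/p_2, q_1* = 0.
Numerically: q_1* = 0, q_2* = 42.5.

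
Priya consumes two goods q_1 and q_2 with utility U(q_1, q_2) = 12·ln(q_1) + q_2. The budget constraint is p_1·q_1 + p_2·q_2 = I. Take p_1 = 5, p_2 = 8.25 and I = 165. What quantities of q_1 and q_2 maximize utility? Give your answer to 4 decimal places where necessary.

q_1* = 19.8, q_2* = 8

Set MRS = p_1/p_2: (12/q_1)/1 = p_1/p_2.
So q_1*(p_1,p_2) = 12·p_2/p_1, independent of income; and q_2* = (I − 12·p_2)/p_2.
At the given prices: q_1* = 12·8.25/5 = 19.8, and q_2* = 8.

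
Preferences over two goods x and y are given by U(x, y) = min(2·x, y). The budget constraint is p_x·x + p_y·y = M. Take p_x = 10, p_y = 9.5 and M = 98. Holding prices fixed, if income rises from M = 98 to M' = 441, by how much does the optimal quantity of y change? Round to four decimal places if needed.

With perfect complements, no substitution: consume in ratio x:y = 1:2.
Budget: p_x·x + p_y·2·x = M, so (p_x + 2·p_y)·x = M.
Demand: x*(p_x,p_y,M) = M/(p_x + 2·p_y), y* = 2·M/(p_x + 2·p_y).
Here 10 + 2·9.5 = 29, giving y* = 6.7586.
At M' = 441: y* = 30.4138. Change: 30.4138 − 6.7586 = 23.6552.

Δy* = 23.6552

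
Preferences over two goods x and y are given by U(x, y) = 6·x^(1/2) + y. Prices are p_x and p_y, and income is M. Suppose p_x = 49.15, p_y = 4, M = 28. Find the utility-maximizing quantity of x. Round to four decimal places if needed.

Set MRS = p_x/p_y: 3·x^(−1/2) = p_x/p_y.
Solve: √x = 3·p_y/p_x, so x*(p_x,p_y) = (3·p_y/p_x)², and y* = (M − p_x·x*)/p_y.
Plugging in: x* = (3·4/49.15)² = 0.0596.

x* = 0.0596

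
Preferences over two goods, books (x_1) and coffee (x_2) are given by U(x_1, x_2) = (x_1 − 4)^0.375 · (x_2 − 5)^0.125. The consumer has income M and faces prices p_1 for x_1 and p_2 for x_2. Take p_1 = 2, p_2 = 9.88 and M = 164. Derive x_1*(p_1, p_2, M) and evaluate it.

x_1* = 43.975

Let x_1' = x_1−4, x_2' = x_2−5. MRS = 3·x_2'/x_1' = p_1/p_2.
Substituting into the budget: x_1* = 4 + 0.75·(M − 4·p_1 − 5·p_2)/p_1, and x_2* = 5 + 0.25·(…)/p_2.
Discretionary income = 164 − 4·2 − 5·9.88 = 106.6; x_1* = 4 + 0.75·106.6/2 = 43.975.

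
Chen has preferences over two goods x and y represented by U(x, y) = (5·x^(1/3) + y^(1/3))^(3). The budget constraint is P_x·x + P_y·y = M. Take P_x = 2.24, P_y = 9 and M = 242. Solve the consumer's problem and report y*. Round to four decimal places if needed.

MRS = MU_x/MU_y = 5·(y/x)^(2/3). Set equal to P_x/P_y.
Hence y/x = ((1/5)·P_x/P_y)^(1/(2/3)), i.e. raised to the 1.5 power.
Substitute y = (y/x)·x into the budget: x* = M/(P_x + P_y·(y/x)).
Numerically y/x = 0.011106, so x* = 242/(2.24 + 9·0.011106) = 103.4209 and y* = 0.011106·103.4209 = 1.1486.

y* = 1.1486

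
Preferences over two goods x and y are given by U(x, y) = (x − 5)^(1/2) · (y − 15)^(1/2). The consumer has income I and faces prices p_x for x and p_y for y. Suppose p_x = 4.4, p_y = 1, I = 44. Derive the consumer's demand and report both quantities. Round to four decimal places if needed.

MRS = (y−15)/(x−5). Tangency with p_x/p_y gives y−15 = (p_x/p_y)·(x−5).
After buying the subsistence bundle (5, 15), a share 0.5 of the remaining income goes to x: x* = 5 + 0.5·(I − 5p_x − 15p_y)/p_x.
Discretionary income = 44 − 5·4.4 − 15·1 = 7; x* = 5 + 0.5·7/4.4 = 5.7955; y* = 15 + 0.5·7/1 = 18.5.

x* = 5.7955, y* = 18.5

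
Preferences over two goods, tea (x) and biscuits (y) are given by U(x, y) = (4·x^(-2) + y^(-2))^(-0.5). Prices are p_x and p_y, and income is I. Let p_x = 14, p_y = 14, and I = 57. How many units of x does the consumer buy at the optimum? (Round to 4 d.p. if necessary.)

From the CES first-order condition, 4·(y/x)^(3) = p_x/p_y.
Hence y/x = ((1/4)·p_x/p_y)^(1/(3)), i.e. raised to the 1/3 power.
With the ratio pinned down, the budget gives x* = I/(p_x + p_y·(y/x)) and y* = (y/x)·x*.
Numerically y/x = 0.629961, so x* = 57/(14 + 14·0.629961) = 2.4979.

x* = 2.4979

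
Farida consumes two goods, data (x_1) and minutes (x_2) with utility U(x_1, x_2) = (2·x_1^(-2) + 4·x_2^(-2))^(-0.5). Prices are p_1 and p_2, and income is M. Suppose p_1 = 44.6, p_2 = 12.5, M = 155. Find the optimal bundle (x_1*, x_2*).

x_1* = 2.2573, x_2* = 4.3459

Numerically x_2/x_1 = 1.92524, so x_1* = 155/(44.6 + 12.5·1.92524) = 2.2573 and x_2* = 1.92524·2.2573 = 4.3459.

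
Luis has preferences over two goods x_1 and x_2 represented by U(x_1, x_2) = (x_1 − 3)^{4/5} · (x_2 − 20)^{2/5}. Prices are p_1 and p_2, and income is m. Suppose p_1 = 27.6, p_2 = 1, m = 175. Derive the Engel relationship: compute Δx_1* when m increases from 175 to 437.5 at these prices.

Δx_1* = 6.3406

This is Cobb-Douglas in (x_1−3, x_2−20): tangency gives 0.8·p_2·(x_2−20) = 0.4·p_1·(x_1−3).
Substituting into the budget: x_1* = 3 + 2/3·(m − 3·p_1 − 20·p_2)/p_1, and x_2* = 20 + 1/3·(…)/p_2.
Discretionary income = 175 − 3·27.6 − 20·1 = 72.2; x_1* = 3 + 2/3·72.2/27.6 = 4.744.
At m' = 437.5: x_1* = 11.0845. Change: 11.0845 − 4.744 = 6.3406.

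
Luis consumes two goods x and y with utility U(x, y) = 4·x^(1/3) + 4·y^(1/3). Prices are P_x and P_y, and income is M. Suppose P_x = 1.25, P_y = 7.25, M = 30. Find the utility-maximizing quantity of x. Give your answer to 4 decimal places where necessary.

MU_x ∝ 4·x^(-2/3), MU_y ∝ 4·y^(-2/3), so MRS = (y/x)^(2/3) = P_x/P_y.
Hence y/x = (P_x/P_y)^(1/(2/3)), i.e. raised to the 1.5 power.
Substitute y = (y/x)·x into the budget: x* = M/(P_x + P_y·(y/x)).
Numerically y/x = 0.071591, so x* = 30/(1.25 + 7.25·0.071591) = 16.9584.

x* = 16.9584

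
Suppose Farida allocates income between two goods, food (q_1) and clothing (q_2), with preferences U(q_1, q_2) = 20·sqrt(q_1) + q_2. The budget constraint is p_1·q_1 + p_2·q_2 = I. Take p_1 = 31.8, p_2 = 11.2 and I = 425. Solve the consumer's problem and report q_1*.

q_1* = 12.4046

MU_q_1 = 10/√q_1, MU_q_2 = 1. Tangency: 10/√q_1 = p_1/p_2.
Solve: √q_1 = 10·p_2/p_1, so q_1*(p_1,p_2) = (10·p_2/p_1)², and q_2* = (I − p_1·q_1*)/p_2.
Plugging in: q_1* = (10·11.2/31.8)² = 12.4046.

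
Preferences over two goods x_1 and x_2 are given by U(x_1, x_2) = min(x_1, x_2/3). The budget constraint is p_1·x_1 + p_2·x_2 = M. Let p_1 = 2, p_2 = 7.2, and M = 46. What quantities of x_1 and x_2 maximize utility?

Demand: x_1*(p_1,p_2,M) = M/(p_1 + 3·p_2), x_2* = 3·M/(p_1 + 3·p_2).
Here 2 + 3·7.2 = 23.6, giving x_1* = 1.9492 and x_2* = 5.8475.

x_1* = 1.9492, x_2* = 5.8475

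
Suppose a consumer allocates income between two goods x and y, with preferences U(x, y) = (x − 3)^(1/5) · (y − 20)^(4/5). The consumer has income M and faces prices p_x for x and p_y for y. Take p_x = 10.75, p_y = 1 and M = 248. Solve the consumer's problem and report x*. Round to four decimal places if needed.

This is Cobb-Douglas in (x−3, y−20): tangency gives 0.2·p_y·(y−20) = 0.8·p_x·(x−3).
After buying the subsistence bundle (3, 20), a share 0.2 of the remaining income goes to x: x* = 3 + 0.2·(M − 3p_x − 20p_y)/p_x.
Discretionary income = 248 − 3·10.75 − 20·1 = 195.75; x* = 3 + 0.2·195.75/10.75 = 6.6419.

x* = 6.6419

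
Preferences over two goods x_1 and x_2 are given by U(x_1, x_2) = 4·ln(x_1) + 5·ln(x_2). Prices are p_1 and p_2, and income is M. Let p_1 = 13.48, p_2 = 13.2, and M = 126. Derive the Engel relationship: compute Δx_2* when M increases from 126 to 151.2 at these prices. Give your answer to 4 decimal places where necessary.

Δx_2* = 1.0606

The MRS is (4/5)·x_2/x_1. Set MRS = p_1/p_2.
So 4·p_2·x_2 = 5·p_1·x_1; combined with the budget, a share 4/9 of income goes to x_1.
Demand: x_1*(p_1,p_2,M) = 4/9·M/p_1 and x_2* = 5/9·M/p_2.
At p_1=13.48, p_2=13.2, M=126: x_2* = 5/9·126/13.2 = 5.303.
At M' = 151.2: x_2* = 6.3636. Change: 6.3636 − 5.303 = 1.0606.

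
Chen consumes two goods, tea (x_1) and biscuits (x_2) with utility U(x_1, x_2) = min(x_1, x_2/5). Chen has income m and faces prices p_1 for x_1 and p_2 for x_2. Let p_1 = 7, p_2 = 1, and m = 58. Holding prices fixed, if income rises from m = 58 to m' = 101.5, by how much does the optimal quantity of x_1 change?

With perfect complements, no substitution: consume in ratio x_1:x_2 = 1:5.
Budget: p_1·x_1 + p_2·5·x_1 = m, so (p_1 + 5·p_2)·x_1 = m.
Demand: x_1*(p_1,p_2,m) = m/(p_1 + 5·p_2), x_2* = 5·m/(p_1 + 5·p_2).
Here 7 + 5·1 = 12, giving x_1* = 4.8333.
At m' = 101.5: x_1* = 8.4583. Change: 8.4583 − 4.8333 = 3.625.

Δx_1* = 3.625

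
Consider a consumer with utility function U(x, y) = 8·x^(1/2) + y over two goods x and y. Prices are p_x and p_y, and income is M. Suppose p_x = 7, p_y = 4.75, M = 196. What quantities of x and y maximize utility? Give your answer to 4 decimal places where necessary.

Utility is quasi-linear in y; the FOC for x is 4/√x = p_x/p_y.
Thus x* = (4·p_y/p_x)² — independent of M — with the rest of income spent on y.
Plugging in: x* = (4·4.75/7)² = 7.3673, y* = 30.406.

x* = 7.3673, y* = 30.406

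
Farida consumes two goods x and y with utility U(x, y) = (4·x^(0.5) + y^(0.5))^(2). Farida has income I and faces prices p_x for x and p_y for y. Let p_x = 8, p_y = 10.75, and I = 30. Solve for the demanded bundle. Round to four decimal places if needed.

MU_x ∝ 4·x^(-0.5), MU_y ∝ y^(-0.5), so MRS = 4·(y/x)^(0.5) = p_x/p_y.
Solve for the ratio: y/x = [(1/4)·p_x/p_y]^(2).
Substitute y = (y/x)·x into the budget: x* = I/(p_x + p_y·(y/x)).
Numerically y/x = 0.034613, so x* = 30/(8 + 10.75·0.034613) = 3.5833 and y* = 0.034613·3.5833 = 0.124.

x* = 3.5833, y* = 0.124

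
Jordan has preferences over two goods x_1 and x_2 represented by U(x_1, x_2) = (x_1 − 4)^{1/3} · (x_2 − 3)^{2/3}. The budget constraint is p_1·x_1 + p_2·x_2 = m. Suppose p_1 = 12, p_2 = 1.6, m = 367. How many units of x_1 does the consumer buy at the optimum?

After buying the subsistence bundle (4, 3), a share 1/3 of the remaining income goes to x_1: x_1* = 4 + 1/3·(m − 4p_1 − 3p_2)/p_1.
Discretionary income = 367 − 4·12 − 3·1.6 = 314.2; x_1* = 4 + 1/3·314.2/12 = 12.7278.

x_1* = 12.7278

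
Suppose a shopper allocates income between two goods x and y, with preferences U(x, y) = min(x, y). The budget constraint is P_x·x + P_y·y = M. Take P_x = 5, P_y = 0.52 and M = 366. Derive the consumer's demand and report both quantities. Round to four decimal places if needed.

x* = 66.3043, y* = 66.3043

Demand: x*(P_x,P_y,M) = M/(P_x + P_y), y* = M/(P_x + P_y).
Here 5 + 0.52 = 5.52, giving x* = 66.3043 and y* = 66.3043.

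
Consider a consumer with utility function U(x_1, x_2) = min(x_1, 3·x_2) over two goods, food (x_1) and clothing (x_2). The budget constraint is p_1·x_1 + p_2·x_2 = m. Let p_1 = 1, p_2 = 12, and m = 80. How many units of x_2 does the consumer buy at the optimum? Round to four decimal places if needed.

x_2* = 5.3333

With perfect complements, no substitution: consume in ratio x_1:x_2 = 3:1.
Budget: p_1·x_1 + p_2·(1/3)·x_1 = m, so (3·p_1 + p_2)·x_1 = 3·m.
Demand: x_1*(p_1,p_2,m) = 3·m/(3·p_1 + p_2), x_2* = m/(3·p_1 + p_2).
Here 3·1 + 12 = 15, giving x_2* = 5.3333.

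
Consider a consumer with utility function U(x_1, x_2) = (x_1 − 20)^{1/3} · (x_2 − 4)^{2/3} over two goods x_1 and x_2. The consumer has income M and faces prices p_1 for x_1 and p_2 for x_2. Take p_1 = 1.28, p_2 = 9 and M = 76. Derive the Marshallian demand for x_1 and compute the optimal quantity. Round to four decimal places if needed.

x_1* = 23.75

This is Cobb-Douglas in (x_1−20, x_2−4): tangency gives 1/3·p_2·(x_2−4) = 2/3·p_1·(x_1−20).
Substituting into the budget: x_1* = 20 + 1/3·(M − 20·p_1 − 4·p_2)/p_1, and x_2* = 4 + 2/3·(…)/p_2.
Discretionary income = 76 − 20·1.28 − 4·9 = 14.4; x_1* = 20 + 1/3·14.4/1.28 = 23.75.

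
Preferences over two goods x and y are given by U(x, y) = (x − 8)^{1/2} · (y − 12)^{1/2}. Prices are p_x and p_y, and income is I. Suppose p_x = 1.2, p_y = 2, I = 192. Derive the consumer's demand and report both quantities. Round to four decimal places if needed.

This is Cobb-Douglas in (x−8, y−12): tangency gives 0.5·p_y·(y−12) = 0.5·p_x·(x−8).
After buying the subsistence bundle (8, 12), a share 0.5 of the remaining income goes to x: x* = 8 + 0.5·(I − 8p_x − 12p_y)/p_x.
Discretionary income = 192 − 8·1.2 − 12·2 = 158.4; x* = 8 + 0.5·158.4/1.2 = 74; y* = 12 + 0.5·158.4/2 = 51.6.

x* = 74, y* = 51.6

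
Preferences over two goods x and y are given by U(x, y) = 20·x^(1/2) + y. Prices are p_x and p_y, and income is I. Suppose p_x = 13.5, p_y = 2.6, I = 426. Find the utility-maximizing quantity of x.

Set MRS = p_x/p_y: 10·x^(−1/2) = p_x/p_y.
Solve: √x = 10·p_y/p_x, so x*(p_x,p_y) = (10·p_y/p_x)², and y* = (I − p_x·x*)/p_y.
Plugging in: x* = (10·2.6/13.5)² = 3.7092.

x* = 3.7092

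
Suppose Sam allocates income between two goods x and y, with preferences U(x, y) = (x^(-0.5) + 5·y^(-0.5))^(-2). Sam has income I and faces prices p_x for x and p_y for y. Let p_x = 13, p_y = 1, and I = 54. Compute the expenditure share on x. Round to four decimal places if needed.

share on x = 0.4457

From the CES first-order condition, (1/5)·(y/x)^(1.5) = p_x/p_y.
Hence y/x = (5·p_x/p_y)^(1/(1.5)), i.e. raised to the 2/3 power.
Substitute y = (y/x)·x into the budget: x* = I/(p_x + p_y·(y/x)).
Numerically y/x = 16.166236, so x* = 54/(13 + 1·16.166236) = 1.8515 and y* = 16.166236·1.8515 = 29.9311.
Expenditure on x: 13·1.8515 = 24.0689; share = 0.4457.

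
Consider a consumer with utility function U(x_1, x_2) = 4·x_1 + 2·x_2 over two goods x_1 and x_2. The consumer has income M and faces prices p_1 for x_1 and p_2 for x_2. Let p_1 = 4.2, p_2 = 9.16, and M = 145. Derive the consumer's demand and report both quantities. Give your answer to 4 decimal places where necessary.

Linear utility — the consumer picks whichever good has higher MU/price: 4/4.2 = 0.9524 vs 2/9.16 = 0.2183.
x_1 gives more utility per dollar, so spend all income on x_1: x_1* = M/p_1, x_2* = 0.
Numerically: x_1* = 34.5238, x_2* = 0.

x_1* = 34.5238, x_2* = 0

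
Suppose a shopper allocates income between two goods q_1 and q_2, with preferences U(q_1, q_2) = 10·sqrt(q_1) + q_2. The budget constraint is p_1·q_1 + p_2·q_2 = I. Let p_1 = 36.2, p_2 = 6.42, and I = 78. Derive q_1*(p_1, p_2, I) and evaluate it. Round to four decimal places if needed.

MU_q_1 = 5/√q_1, MU_q_2 = 1. Tangency: 5/√q_1 = p_1/p_2.
Thus q_1* = (5·p_2/p_1)² — independent of I — with the rest of income spent on q_2.
Plugging in: q_1* = (5·6.42/36.2)² = 0.7863.

q_1* = 0.7863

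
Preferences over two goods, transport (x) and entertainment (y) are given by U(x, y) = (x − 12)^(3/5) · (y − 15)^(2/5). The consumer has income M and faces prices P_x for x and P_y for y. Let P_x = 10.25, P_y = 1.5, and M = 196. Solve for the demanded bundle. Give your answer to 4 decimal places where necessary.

This is Cobb-Douglas in (x−12, y−15): tangency gives 0.6·P_y·(y−15) = 0.4·P_x·(x−12).
Substituting into the budget: x* = 12 + 0.6·(M − 12·P_x − 15·P_y)/P_x, and y* = 15 + 0.4·(…)/P_y.
Discretionary income = 196 − 12·10.25 − 15·1.5 = 50.5; x* = 12 + 0.6·50.5/10.25 = 14.9561; y* = 15 + 0.4·50.5/1.5 = 28.4667.

x* = 14.9561, y* = 28.4667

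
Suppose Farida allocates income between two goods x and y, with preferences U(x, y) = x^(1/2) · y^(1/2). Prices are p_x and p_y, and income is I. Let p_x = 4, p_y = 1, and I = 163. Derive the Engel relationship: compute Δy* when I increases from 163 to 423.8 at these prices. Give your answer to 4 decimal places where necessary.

Δy* = 130.4

Tangency: MRS = y/x = p_x/p_y.
Rearranging, p_y·y = p_x·x. Substituting into the budget gives p_x·x·(1 + 1) = I.
Demand: x*(p_x,p_y,I) = 0.5·I/p_x and y* = 0.5·I/p_y.
At p_x=4, p_y=1, I=163: y* = 0.5·163/1 = 81.5.
At I' = 423.8: y* = 211.9. Change: 211.9 − 81.5 = 130.4.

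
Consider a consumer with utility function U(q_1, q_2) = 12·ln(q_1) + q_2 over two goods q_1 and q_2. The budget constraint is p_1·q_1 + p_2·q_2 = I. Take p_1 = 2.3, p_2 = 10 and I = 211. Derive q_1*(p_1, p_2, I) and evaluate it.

q_1* = 52.1739

MU_q_1 = 12/q_1, MU_q_2 = 1. Tangency: 12/q_1 = p_1/p_2.
So q_1*(p_1,p_2) = 12·p_2/p_1, independent of income; and q_2* = (I − 12·p_2)/p_2.
At the given prices: q_1* = 12·10/2.3 = 52.1739.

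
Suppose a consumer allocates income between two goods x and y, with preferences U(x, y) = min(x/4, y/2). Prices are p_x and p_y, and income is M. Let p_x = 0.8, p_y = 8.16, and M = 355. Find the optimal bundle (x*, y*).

x* = 72.7459, y* = 36.373

Demand: x*(p_x,p_y,M) = 4·M/(4·p_x + 2·p_y), y* = 2·M/(4·p_x + 2·p_y).
Here 4·0.8 + 2·8.16 = 19.52, giving x* = 72.7459 and y* = 36.373.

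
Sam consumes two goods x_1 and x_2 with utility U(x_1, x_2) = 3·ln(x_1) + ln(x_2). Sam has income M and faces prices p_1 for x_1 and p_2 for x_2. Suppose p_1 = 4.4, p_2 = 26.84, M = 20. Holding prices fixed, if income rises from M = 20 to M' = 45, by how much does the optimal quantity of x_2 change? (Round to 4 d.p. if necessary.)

Δx_2* = 0.2329

MU_x_1/MU_x_2 = (3·x_2)/(x_1); tangency sets this equal to p_1/p_2.
Rearranging, p_2·x_2 = (1/3)·p_1·x_1. Substituting into the budget gives p_1·x_1·(1 + (1/3)) = M.
Demand: x_1*(p_1,p_2,M) = 0.75·M/p_1 and x_2* = 0.25·M/p_2.
At p_1=4.4, p_2=26.84, M=20: x_2* = 0.25·20/26.84 = 0.1863.
At M' = 45: x_2* = 0.4192. Change: 0.4192 − 0.1863 = 0.2329.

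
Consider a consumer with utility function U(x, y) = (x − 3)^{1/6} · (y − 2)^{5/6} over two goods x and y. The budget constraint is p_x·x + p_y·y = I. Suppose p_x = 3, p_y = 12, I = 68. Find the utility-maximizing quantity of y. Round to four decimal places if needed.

y* = 4.4306

Let x' = x−3, y' = y−2. MRS = (1/5)·y'/x' = p_x/p_y.
Substituting into the budget: x* = 3 + 1/6·(I − 3·p_x − 2·p_y)/p_x, and y* = 2 + 5/6·(…)/p_y.
Discretionary income = 68 − 3·3 − 2·12 = 35; y* = 2 + 5/6·35/12 = 4.4306.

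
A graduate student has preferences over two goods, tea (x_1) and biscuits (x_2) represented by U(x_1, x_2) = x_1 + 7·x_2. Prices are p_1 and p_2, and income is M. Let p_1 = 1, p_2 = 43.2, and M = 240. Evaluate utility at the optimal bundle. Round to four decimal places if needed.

V = 240

Linear utility — the consumer picks whichever good has higher MU/price: 1/1 = 1 vs 7/43.2 = 0.162.
x_1 gives more utility per dollar, so spend all income on x_1: x_1* = M/p_1, x_2* = 0.
Numerically: x_1* = 240, x_2* = 0.
Utility at the optimum: U(240, 0) = 240.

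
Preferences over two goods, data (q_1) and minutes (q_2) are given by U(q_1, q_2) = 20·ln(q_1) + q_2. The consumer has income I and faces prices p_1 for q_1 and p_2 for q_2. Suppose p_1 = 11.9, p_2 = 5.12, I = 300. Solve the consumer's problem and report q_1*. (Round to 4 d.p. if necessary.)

MU_q_1 = 20/q_1, MU_q_2 = 1. Tangency: 20/q_1 = p_1/p_2.
So q_1*(p_1,p_2) = 20·p_2/p_1, independent of income; and q_2* = (I − 20·p_2)/p_2.
At the given prices: q_1* = 20·5.12/11.9 = 8.605.

q_1* = 8.605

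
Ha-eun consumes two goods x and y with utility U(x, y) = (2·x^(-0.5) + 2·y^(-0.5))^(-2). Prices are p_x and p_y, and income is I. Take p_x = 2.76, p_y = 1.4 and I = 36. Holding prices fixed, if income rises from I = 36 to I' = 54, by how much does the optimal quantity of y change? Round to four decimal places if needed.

MRS = MU_x/MU_y = (y/x)^(1.5). Set equal to p_x/p_y.
Solve for the ratio: y/x = [p_x/p_y]^(2/3).
Substitute y = (y/x)·x into the budget: x* = I/(p_x + p_y·(y/x)).
Numerically y/x = 1.572247, so x* = 36/(2.76 + 1.4·1.572247) = 7.2564 and y* = 1.572247·7.2564 = 11.4088.
At I' = 54: y* = 17.1133. Change: 17.1133 − 11.4088 = 5.7044.

Δy* = 5.7044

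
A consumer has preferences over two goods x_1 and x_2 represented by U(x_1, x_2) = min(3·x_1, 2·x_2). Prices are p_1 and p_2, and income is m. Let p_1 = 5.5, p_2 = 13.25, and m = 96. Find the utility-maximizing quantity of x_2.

x_2* = 5.6749

With perfect complements, no substitution: consume in ratio x_1:x_2 = 2:3.
Budget: p_1·x_1 + p_2·(3/2)·x_1 = m, so (2·p_1 + 3·p_2)·x_1 = 2·m.
Demand: x_1*(p_1,p_2,m) = 2·m/(2·p_1 + 3·p_2), x_2* = 3·m/(2·p_1 + 3·p_2).
Here 2·5.5 + 3·13.25 = 50.75, giving x_2* = 5.6749.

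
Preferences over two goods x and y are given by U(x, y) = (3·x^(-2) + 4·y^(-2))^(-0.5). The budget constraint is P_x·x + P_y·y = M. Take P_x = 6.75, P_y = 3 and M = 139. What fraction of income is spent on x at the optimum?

MU_x ∝ 3·x^(-3), MU_y ∝ 4·y^(-3), so MRS = (3/4)·(y/x)^(3) = P_x/P_y.
Solve for the ratio: y/x = [(4/3)·P_x/P_y]^(1/3).
Substitute y = (y/x)·x into the budget: x* = M/(P_x + P_y·(y/x)).
Numerically y/x = 1.44225, so x* = 139/(6.75 + 3·1.44225) = 12.5488 and y* = 1.44225·12.5488 = 18.0985.
Expenditure on x: 6.75·12.5488 = 84.7045; share = 0.6094.

share on x = 0.6094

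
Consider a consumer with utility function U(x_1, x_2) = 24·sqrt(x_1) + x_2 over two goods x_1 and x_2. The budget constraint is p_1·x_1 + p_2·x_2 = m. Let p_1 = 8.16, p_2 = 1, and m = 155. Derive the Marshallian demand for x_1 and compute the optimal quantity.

MU_x_1 = 12/√x_1, MU_x_2 = 1. Tangency: 12/√x_1 = p_1/p_2.
Thus x_1* = (12·p_2/p_1)² — independent of m — with the rest of income spent on x_2.
Plugging in: x_1* = (12·1/8.16)² = 2.1626.

x_1* = 2.1626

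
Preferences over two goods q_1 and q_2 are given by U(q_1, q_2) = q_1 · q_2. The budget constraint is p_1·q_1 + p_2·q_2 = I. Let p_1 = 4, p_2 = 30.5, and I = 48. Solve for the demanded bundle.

q_1* = 6, q_2* = 0.7869

MU_q_1/MU_q_2 = (q_2)/(q_1); tangency sets this equal to p_1/p_2.
So p_2·q_2 = p_1·q_1; combined with the budget, a share 0.5 of income goes to q_1.
Demand: q_1*(p_1,p_2,I) = 0.5·I/p_1 and q_2* = 0.5·I/p_2.
At p_1=4, p_2=30.5, I=48: q_1* = 0.5·48/4 = 6, q_2* = 0.7869.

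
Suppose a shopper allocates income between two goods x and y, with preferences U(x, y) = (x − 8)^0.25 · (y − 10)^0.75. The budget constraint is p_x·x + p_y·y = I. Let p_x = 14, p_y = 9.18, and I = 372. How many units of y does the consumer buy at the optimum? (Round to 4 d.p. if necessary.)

y* = 23.7418

MRS = (1/3)·(y−10)/(x−8). Tangency with p_x/p_y gives y−10 = 3·(p_x/p_y)·(x−8).
After buying the subsistence bundle (8, 10), a share 0.25 of the remaining income goes to x: x* = 8 + 0.25·(I − 8p_x − 10p_y)/p_x.
Discretionary income = 372 − 8·14 − 10·9.18 = 168.2; y* = 10 + 0.75·168.2/9.18 = 23.7418.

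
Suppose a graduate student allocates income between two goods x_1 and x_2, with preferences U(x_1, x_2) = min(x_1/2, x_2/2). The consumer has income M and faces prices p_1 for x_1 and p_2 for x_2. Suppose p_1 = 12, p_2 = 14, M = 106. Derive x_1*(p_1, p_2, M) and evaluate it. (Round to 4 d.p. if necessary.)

Leontief preferences: the optimum is at the kink where x_1/2 = x_2/2, i.e. x_2 = x_1.
Budget: p_1·x_1 + p_2·x_1 = M, so (2·p_1 + 2·p_2)·x_1 = 2·M.
Demand: x_1*(p_1,p_2,M) = 2·M/(2·p_1 + 2·p_2), x_2* = 2·M/(2·p_1 + 2·p_2).
Here 2·12 + 2·14 = 52, giving x_1* = 4.0769.

x_1* = 4.0769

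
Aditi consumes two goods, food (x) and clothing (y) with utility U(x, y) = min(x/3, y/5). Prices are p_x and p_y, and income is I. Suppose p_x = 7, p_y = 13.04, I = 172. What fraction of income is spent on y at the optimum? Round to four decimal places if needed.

With perfect complements, no substitution: consume in ratio x:y = 3:5.
Budget: p_x·x + p_y·(5/3)·x = I, so (3·p_x + 5·p_y)·x = 3·I.
Demand: x*(p_x,p_y,I) = 3·I/(3·p_x + 5·p_y), y* = 5·I/(3·p_x + 5·p_y).
Here 3·7 + 5·13.04 = 86.2, giving x* = 5.9861 and y* = 9.9768.
Expenditure on y: 13.04·9.9768 = 130.0974; share = 0.7564.

share on y = 0.7564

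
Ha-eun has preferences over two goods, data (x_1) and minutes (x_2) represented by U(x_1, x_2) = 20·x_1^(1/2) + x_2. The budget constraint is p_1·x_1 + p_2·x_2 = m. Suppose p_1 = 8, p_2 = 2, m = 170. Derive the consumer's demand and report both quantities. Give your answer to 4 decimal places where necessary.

x_1* = 6.25, x_2* = 60

Utility is quasi-linear in x_2; the FOC for x_1 is 10/√x_1 = p_1/p_2.
Thus x_1* = (10·p_2/p_1)² — independent of m — with the rest of income spent on x_2.
Plugging in: x_1* = (10·2/8)² = 6.25, x_2* = 60.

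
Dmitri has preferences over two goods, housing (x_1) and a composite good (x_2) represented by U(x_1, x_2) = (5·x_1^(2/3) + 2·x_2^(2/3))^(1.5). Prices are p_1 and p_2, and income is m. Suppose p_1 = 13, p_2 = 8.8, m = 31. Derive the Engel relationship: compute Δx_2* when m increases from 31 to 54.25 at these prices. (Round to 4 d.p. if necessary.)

Δx_2* = 0.3238

From the CES first-order condition, (5/2)·(x_2/x_1)^(1/3) = p_1/p_2.
Hence x_2/x_1 = ((2/5)·p_1/p_2)^(1/(1/3)), i.e. raised to the 3 power.
Substitute x_2 = (x_2/x_1)·x_1 into the budget: x_1* = m/(p_1 + p_2·(x_2/x_1)).
Numerically x_2/x_1 = 0.20633, so x_1* = 31/(13 + 8.8·0.20633) = 2.0924 and x_2* = 0.20633·2.0924 = 0.4317.
At m' = 54.25: x_2* = 0.7555. Change: 0.7555 − 0.4317 = 0.3238.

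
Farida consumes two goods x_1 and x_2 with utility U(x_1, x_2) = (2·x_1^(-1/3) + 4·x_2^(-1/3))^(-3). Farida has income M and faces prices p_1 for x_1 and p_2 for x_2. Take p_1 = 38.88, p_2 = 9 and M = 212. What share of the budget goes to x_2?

From the CES first-order condition, (1/2)·(x_2/x_1)^(4/3) = p_1/p_2.
Solve for the ratio: x_2/x_1 = [2·p_1/p_2]^(0.75).
Substitute x_2 = (x_2/x_1)·x_1 into the budget: x_1* = M/(p_1 + p_2·(x_2/x_1)).
Numerically x_2/x_1 = 5.039475, so x_1* = 212/(38.88 + 9·5.039475) = 2.5168 and x_2* = 5.039475·2.5168 = 12.6832.
Expenditure on x_2: 9·12.6832 = 114.1484; share = 0.5384.

share on x_2 = 0.5384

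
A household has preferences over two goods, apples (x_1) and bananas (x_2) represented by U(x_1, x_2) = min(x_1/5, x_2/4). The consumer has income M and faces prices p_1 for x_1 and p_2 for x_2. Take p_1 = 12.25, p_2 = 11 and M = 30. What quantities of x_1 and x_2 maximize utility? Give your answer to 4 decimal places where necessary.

Here 5·12.25 + 4·11 = 105.25, giving x_1* = 1.4252 and x_2* = 1.1401.

x_1* = 1.4252, x_2* = 1.1401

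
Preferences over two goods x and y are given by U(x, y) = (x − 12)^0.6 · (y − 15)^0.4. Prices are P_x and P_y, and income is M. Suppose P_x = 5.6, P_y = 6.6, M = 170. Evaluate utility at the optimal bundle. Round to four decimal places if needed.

V = 0.3242

Substituting into the budget: x* = 12 + 0.6·(M − 12·P_x − 15·P_y)/P_x, and y* = 15 + 0.4·(…)/P_y.
Discretionary income = 170 − 12·5.6 − 15·6.6 = 3.8; x* = 12 + 0.6·3.8/5.6 = 12.4071; y* = 15 + 0.4·3.8/6.6 = 15.2303.
Utility at the optimum: U(12.4071, 15.2303) = 0.3242.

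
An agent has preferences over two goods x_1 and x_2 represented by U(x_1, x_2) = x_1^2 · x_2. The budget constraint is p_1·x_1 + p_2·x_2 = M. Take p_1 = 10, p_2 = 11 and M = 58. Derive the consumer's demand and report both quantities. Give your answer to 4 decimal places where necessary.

x_1* = 3.8667, x_2* = 1.7576

Tangency: MRS = 2·x_2/x_1 = p_1/p_2.
So 2·p_2·x_2 = p_1·x_1; combined with the budget, a share 2/3 of income goes to x_1.
Demand: x_1*(p_1,p_2,M) = 2/3·M/p_1 and x_2* = 1/3·M/p_2.
At p_1=10, p_2=11, M=58: x_1* = 2/3·58/10 = 3.8667, x_2* = 1.7576.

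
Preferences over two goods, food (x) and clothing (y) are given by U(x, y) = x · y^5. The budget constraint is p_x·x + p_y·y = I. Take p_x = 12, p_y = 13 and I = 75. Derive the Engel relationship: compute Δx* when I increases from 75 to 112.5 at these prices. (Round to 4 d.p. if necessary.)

Demand: x*(p_x,p_y,I) = 1/6·I/p_x and y* = 5/6·I/p_y.
At p_x=12, p_y=13, I=75: x* = 1/6·75/12 = 1.0417.
At I' = 112.5: x* = 1.5625. Change: 1.5625 − 1.0417 = 0.5208.

Δx* = 0.5208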